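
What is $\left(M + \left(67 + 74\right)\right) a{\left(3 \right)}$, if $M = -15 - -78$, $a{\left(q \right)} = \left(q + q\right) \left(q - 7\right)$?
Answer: $-4896$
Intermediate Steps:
$a{\left(q \right)} = 2 q \left(-7 + q\right)$
$M = 63$ ($M = -15 + 78 = 63$)
$\left(M + \left(67 + 74\right)\right) a{\left(3 \right)} = \left(63 + \left(67 + 74\right)\right) 2 \cdot 3 \left(-7 + 3\right) = \left(63 + 141\right) 2 \cdot 3 \left(-4\right) = 204 \left(-24\right) = -4896$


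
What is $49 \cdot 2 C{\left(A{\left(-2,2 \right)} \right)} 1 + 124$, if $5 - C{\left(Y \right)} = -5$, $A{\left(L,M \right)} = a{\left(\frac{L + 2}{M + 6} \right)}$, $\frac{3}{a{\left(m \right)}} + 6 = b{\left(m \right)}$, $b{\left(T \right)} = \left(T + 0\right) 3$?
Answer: $1104$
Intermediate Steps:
$b{\left(T \right)} = 3 T$ ($b{\left(T \right)} = T 3 = 3 T$)
$a{\left(m \right)} = \frac{3}{-6 + 3 m}$
$A{\left(L,M \right)} = \frac{1}{-2 + \frac{2 + L}{6 + M}}$ ($A{\left(L,M \right)} = \frac{1}{-2 + \frac{L + 2}{M + 6}} = \frac{1}{-2 + \frac{2 + L}{6 + M}}$)
$C{\left(Y \right)} = 10$ ($C{\left(Y \right)} = 5 - -5 = 5 + 5 = 10$)
$49 \cdot 2 C{\left(A{\left(-2,2 \right)} \right)} 1 + 124 = 49 \cdot 2 \cdot 10 \cdot 1 + 124 = 49 \cdot 20 \cdot 1 + 124 = 49 \cdot 20 + 124 = 980 + 124 = 1104$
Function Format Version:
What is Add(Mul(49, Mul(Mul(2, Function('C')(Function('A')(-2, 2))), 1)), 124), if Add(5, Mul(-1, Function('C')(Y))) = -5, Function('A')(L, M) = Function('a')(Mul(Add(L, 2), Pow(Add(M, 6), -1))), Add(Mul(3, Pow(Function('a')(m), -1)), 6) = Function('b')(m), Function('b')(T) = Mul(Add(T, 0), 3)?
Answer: 1104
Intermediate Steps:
Function('b')(T) = Mul(3, T) (Function('b')(T) = Mul(T, 3) = Mul(3, T))
Function('a')(m) = Mul(3, Pow(Add(-6, Mul(3, m)), -1))
Function('A')(L, M) = Pow(Add(-2, Mul(Pow(Add(6, M), -1), Add(2, L))), -1) (Function('A')(L, M) = Pow(Add(-2, Mul(Add(L, 2), Pow(Add(M, 6), -1))), -1) = Pow(Add(-2, Mul(Add(2, L), Pow(Add(6, M), -1))), -1) = Pow(Add(-2, Mul(Pow(Add(6, M), -1), Add(2, L))), -1))
Function('C')(Y) = 10 (Function('C')(Y) = Add(5, Mul(-1, -5)) = Add(5, 5) = 10)
Add(Mul(49, Mul(Mul(2, Function('C')(Function('A')(-2, 2))), 1)), 124) = Add(Mul(49, Mul(Mul(2, 10), 1)), 124) = Add(Mul(49, Mul(20, 1)), 124) = Add(Mul(49, 20), 124) = Add(980, 124) = 1104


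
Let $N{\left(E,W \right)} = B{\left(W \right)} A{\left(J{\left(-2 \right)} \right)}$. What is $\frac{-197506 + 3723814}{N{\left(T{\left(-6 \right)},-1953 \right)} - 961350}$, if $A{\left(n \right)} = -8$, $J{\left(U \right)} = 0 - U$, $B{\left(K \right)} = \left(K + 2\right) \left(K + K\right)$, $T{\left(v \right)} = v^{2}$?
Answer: $- \frac{587718}{10321033} \approx -0.056944$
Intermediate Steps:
$B{\left(K \right)} = 2 K \left(2 + K\right)$ ($B{\left(K \right)} = \left(2 + K\right) 2 K = 2 K \left(2 + K\right)$)
$J{\left(U \right)} = - U$
$N{\left(E,W \right)} = - 16 W \left(2 + W\right)$ ($N{\left(E,W \right)} = 2 W \left(2 + W\right) \left(-8\right) = - 16 W \left(2 + W\right)$)
$\frac{-197506 + 3723814}{N{\left(T{\left(-6 \right)},-1953 \right)} - 961350} = \frac{-197506 + 3723814}{\left(-16\right) \left(-1953\right) \left(2 - 1953\right) - 961350} = \frac{3526308}{\left(-16\right) \left(-1953\right) \left(-1951\right) - 961350} = \frac{3526308}{-60964848 - 961350} = \frac{3526308}{-61926198} = 3526308 \left(- \frac{1}{61926198}\right) = - \frac{587718}{10321033}$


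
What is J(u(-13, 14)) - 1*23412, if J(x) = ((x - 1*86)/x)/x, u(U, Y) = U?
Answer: -3956727/169 ≈ -23413.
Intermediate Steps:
J(x) = (-86 + x)/x**2 (J(x) = ((x - 86)/x)/x = ((-86 + x)/x)/x = (-86 + x)/x**2)
J(u(-13, 14)) - 1*23412 = (-86 - 13)/(-13)**2 - 1*23412 = (1/169)*(-99) - 23412 = -99/169 - 23412 = -3956727/169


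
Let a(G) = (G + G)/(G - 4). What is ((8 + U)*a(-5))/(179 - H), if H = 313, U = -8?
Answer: 0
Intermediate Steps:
a(G) = 2*G/(-4 + G) (a(G) = (2*G)/(-4 + G) = 2*G/(-4 + G))
((8 + U)*a(-5))/(179 - H) = ((8 - 8)*(2*(-5)/(-4 - 5)))/(179 - 1*313) = (0*(2*(-5)/(-9)))/(179 - 313) = (0*(2*(-5)*(-⅑)))/(-134) = (0*(10/9))*(-1/134) = 0*(-1/134) = 0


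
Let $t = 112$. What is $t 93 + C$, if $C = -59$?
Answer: $10357$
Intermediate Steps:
$t 93 + C = 112 \cdot 93 - 59 = 10416 - 59 = 10357$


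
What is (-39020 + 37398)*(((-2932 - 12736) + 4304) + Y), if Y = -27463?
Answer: 62977394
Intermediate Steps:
(-39020 + 37398)*(((-2932 - 12736) + 4304) + Y) = (-39020 + 37398)*(((-2932 - 12736) + 4304) - 27463) = -1622*((-15668 + 4304) - 27463) = -1622*(-11364 - 27463) = -1622*(-38827) = 62977394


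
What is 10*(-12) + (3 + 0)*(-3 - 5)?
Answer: -144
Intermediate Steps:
10*(-12) + (3 + 0)*(-3 - 5) = -120 + 3*(-8) = -120 - 24 = -144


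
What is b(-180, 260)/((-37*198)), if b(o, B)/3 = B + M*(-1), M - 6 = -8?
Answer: -131/1221 ≈ -0.10729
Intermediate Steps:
M = -2 (M = 6 - 8 = -2)
b(o, B) = 6 + 3*B (b(o, B) = 3*(B - 2*(-1)) = 3*(B + 2) = 3*(2 + B) = 6 + 3*B)
b(-180, 260)/((-37*198)) = (6 + 3*260)/((-37*198)) = (6 + 780)/(-7326) = 786*(-1/7326) = -131/1221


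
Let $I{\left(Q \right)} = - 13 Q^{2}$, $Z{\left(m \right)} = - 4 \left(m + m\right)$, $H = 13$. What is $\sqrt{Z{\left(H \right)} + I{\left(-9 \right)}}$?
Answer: $i \sqrt{1157} \approx 34.015 i$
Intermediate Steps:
$Z{\left(m \right)} = - 8 m$ ($Z{\left(m \right)} = - 4 \cdot 2 m = - 8 m$)
$\sqrt{Z{\left(H \right)} + I{\left(-9 \right)}} = \sqrt{\left(-8\right) 13 - 13 \left(-9\right)^{2}} = \sqrt{-104 - 1053} = \sqrt{-1157} = i \sqrt{1157}$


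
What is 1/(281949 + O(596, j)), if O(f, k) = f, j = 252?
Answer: 1/282545 ≈ 3.5393e-6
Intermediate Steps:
1/(281949 + O(596, j)) = 1/(281949 + 596) = 1/282545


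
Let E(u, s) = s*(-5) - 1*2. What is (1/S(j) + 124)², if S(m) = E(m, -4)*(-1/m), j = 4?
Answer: 1240996/81 ≈ 15321.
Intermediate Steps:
E(u, s) = -2 - 5*s (E(u, s) = -5*s - 2 = -2 - 5*s)
S(m) = -18/m (S(m) = (-2 - 5*(-4))*(-1/m) = (-2 + 20)*(-1/m) = 18*(-1/m) = -18/m)
(1/S(j) + 124)² = (1/(-18/4) + 124)² = (1/(-18*¼) + 124)² = (1/(-9/2) + 124)² = (-2/9 + 124)² = (1114/9)² = 1240996/81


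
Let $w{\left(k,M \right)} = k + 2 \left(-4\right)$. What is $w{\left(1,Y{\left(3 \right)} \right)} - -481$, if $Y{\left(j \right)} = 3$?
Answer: $474$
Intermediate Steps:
$w{\left(k,M \right)} = -8 + k$ ($w{\left(k,M \right)} = k - 8 = -8 + k$)
$w{\left(1,Y{\left(3 \right)} \right)} - -481 = \left(-8 + 1\right) - -481 = -7 + 481 = 474$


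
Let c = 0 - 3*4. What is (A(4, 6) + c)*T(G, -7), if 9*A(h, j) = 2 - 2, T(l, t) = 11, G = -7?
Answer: -132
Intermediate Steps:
c = -12 (c = 0 - 12 = -12)
A(h, j) = 0 (A(h, j) = (2 - 2)/9 = (⅑)*0 = 0)
(A(4, 6) + c)*T(G, -7) = (0 - 12)*11 = -12*11 = -132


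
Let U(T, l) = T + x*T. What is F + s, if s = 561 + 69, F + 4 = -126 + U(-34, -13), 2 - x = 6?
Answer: 602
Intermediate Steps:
x = -4 (x = 2 - 1*6 = 2 - 6 = -4)
U(T, l) = -3*T (U(T, l) = T - 4*T = -3*T)
F = -28 (F = -4 + (-126 - 3*(-34)) = -4 + (-126 + 102) = -4 - 24 = -28)
s = 630
F + s = -28 + 630 = 602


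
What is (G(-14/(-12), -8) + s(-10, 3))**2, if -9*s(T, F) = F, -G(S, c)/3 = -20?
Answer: 32041/9 ≈ 3560.1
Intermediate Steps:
G(S, c) = 60 (G(S, c) = -3*(-20) = 60)
s(T, F) = -F/9
(G(-14/(-12), -8) + s(-10, 3))**2 = (60 - 1/9*3)**2 = (60 - 1/3)**2 = (179/3)**2 = 32041/9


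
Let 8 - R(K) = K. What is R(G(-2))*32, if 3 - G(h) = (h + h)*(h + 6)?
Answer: -352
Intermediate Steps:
G(h) = 3 - 2*h*(6 + h) (G(h) = 3 - (h + h)*(h + 6) = 3 - 2*h*(6 + h))
R(K) = 8 - K
R(G(-2))*32 = (8 - (3 - 12*(-2) - 2*(-2)²))*32 = (8 - (3 + 24 - 2*4))*32 = (8 - (3 + 24 - 8))*32 = (8 - 1*19)*32 = (8 - 19)*32 = -11*32 = -352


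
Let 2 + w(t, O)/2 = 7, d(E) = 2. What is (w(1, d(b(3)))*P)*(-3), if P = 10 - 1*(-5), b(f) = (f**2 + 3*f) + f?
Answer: -450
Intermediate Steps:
b(f) = f**2 + 4*f
P = 15 (P = 10 + 5 = 15)
w(t, O) = 10 (w(t, O) = -4 + 2*7 = -4 + 14 = 10)
(w(1, d(b(3)))*P)*(-3) = (10*15)*(-3) = 150*(-3) = -450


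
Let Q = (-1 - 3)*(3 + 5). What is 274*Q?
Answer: -8768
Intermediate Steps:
Q = -32 (Q = -4*8 = -32)
274*Q = 274*(-32) = -8768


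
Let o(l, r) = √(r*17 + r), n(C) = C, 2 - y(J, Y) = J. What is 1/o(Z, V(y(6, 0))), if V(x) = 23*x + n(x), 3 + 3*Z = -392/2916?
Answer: -I*√3/72 ≈ -0.024056*I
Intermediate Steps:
y(J, Y) = 2 - J
Z = -2285/2187 (Z = -1 + (-392/2916)/3 = -1 + (-392*1/2916)/3 = -1 + (⅓)*(-98/729) = -1 - 98/2187 = -2285/2187 ≈ -1.0448)
V(x) = 24*x (V(x) = 23*x + x = 24*x)
o(l, r) = 3*√2*√r (o(l, r) = √(17*r + r) = √(18*r) = 3*√2*√r)
1/o(Z, V(y(6, 0))) = 1/(3*√2*√(24*(2 - 1*6))) = 1/(3*√2*√(24*(2 - 6))) = 1/(3*√2*√(24*(-4))) = 1/(3*√2*√(-96)) = 1/(3*√2*(4*I*√6)) = 1/(24*I*√3) = -I*√3/72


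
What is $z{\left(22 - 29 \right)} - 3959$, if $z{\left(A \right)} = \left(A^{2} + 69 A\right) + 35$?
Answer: $-4358$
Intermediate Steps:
$z{\left(A \right)} = 35 + A^{2} + 69 A$
$z{\left(22 - 29 \right)} - 3959 = \left(35 + \left(22 - 29\right)^{2} + 69 \left(22 - 29\right)\right) - 3959 = \left(35 + \left(-7\right)^{2} + 69 \left(-7\right)\right) - 3959 = \left(35 + 49 - 483\right) - 3959 = -399 - 3959 = -4358$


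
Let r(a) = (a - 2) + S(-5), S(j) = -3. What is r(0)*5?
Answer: -25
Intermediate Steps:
r(a) = -5 + a (r(a) = (a - 2) - 3 = (-2 + a) - 3 = -5 + a)
r(0)*5 = (-5 + 0)*5 = -5*5 = -25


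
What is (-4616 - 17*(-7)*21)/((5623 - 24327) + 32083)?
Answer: -2117/13379 ≈ -0.15823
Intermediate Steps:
(-4616 - 17*(-7)*21)/((5623 - 24327) + 32083) = (-4616 + 119*21)/(-18704 + 32083) = (-4616 + 2499)/13379 = -2117*1/13379 = -2117/13379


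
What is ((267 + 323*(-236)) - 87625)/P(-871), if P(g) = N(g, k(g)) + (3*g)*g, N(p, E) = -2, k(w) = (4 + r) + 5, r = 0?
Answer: -163586/2275921 ≈ -0.071877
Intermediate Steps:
k(w) = 9 (k(w) = (4 + 0) + 5 = 4 + 5 = 9)
P(g) = -2 + 3*g² (P(g) = -2 + (3*g)*g = -2 + 3*g²)
((267 + 323*(-236)) - 87625)/P(-871) = ((267 + 323*(-236)) - 87625)/(-2 + 3*(-871)²) = ((267 - 76228) - 87625)/(-2 + 3*758641) = (-75961 - 87625)/(-2 + 2275923) = -163586/2275921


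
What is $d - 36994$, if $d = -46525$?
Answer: $-83519$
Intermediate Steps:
$d - 36994 = -46525 - 36994 = -83519$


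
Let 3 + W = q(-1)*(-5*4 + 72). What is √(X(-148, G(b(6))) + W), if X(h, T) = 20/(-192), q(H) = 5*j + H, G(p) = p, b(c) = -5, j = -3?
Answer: I*√120255/12 ≈ 28.898*I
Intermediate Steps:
q(H) = -15 + H (q(H) = 5*(-3) + H = -15 + H)
X(h, T) = -5/48 (X(h, T) = 20*(-1/192) = -5/48)
W = -835 (W = -3 + (-15 - 1)*(-5*4 + 72) = -3 - 16*(-20 + 72) = -3 - 16*52 = -3 - 832 = -835)
√(X(-148, G(b(6))) + W) = √(-5/48 - 835) = √(-40085/48) = I*√120255/12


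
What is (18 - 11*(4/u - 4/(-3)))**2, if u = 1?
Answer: 14884/9 ≈ 1653.8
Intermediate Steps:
(18 - 11*(4/u - 4/(-3)))**2 = (18 - 11*(4/1 - 4/(-3)))**2 = (18 - 11*(4*1 - 4*(-1/3)))**2 = (18 - 11*(4 + 4/3))**2 = (18 - 11*16/3)**2 = (18 - 176/3)**2 = (-122/3)**2 = 14884/9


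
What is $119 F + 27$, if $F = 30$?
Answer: $3597$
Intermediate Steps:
$119 F + 27 = 119 \cdot 30 + 27 = 3570 + 27 = 3597$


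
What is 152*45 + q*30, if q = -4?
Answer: 6720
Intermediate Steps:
152*45 + q*30 = 152*45 - 4*30 = 6840 - 120 = 6720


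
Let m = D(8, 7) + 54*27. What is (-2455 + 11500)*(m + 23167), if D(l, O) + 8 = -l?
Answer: 222588405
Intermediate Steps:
D(l, O) = -8 - l
m = 1442 (m = (-8 - 1*8) + 54*27 = (-8 - 8) + 1458 = -16 + 1458 = 1442)
(-2455 + 11500)*(m + 23167) = (-2455 + 11500)*(1442 + 23167) = 9045*24609 = 222588405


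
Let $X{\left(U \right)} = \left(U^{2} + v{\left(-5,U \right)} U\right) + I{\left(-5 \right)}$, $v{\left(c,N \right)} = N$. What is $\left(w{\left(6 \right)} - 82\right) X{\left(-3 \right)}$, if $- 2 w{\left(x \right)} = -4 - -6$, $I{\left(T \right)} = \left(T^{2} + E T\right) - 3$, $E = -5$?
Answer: $-5395$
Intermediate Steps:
$I{\left(T \right)} = -3 + T^{2} - 5 T$ ($I{\left(T \right)} = \left(T^{2} - 5 T\right) - 3 = -3 + T^{2} - 5 T$)
$w{\left(x \right)} = -1$ ($w{\left(x \right)} = - \frac{-4 - -6}{2} = - \frac{-4 + 6}{2} = \left(- \frac{1}{2}\right) 2 = -1$)
$X{\left(U \right)} = 47 + 2 U^{2}$ ($X{\left(U \right)} = \left(U^{2} + U U\right) - \left(-22 - 25\right) = \left(U^{2} + U^{2}\right) + \left(-3 + 25 + 25\right) = 2 U^{2} + 47 = 47 + 2 U^{2}$)
$\left(w{\left(6 \right)} - 82\right) X{\left(-3 \right)} = \left(-1 - 82\right) \left(47 + 2 \left(-3\right)^{2}\right) = - 83 \left(47 + 2 \cdot 9\right) = - 83 \left(47 + 18\right) = \left(-83\right) 65 = -5395$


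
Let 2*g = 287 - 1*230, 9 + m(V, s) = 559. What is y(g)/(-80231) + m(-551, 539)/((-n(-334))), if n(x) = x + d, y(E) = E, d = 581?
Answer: -88268179/39634114 ≈ -2.2271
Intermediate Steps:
m(V, s) = 550 (m(V, s) = -9 + 559 = 550)
g = 57/2 (g = (287 - 1*230)/2 = (287 - 230)/2 = (½)*57 = 57/2 ≈ 28.500)
n(x) = 581 + x (n(x) = x + 581 = 581 + x)
y(g)/(-80231) + m(-551, 539)/((-n(-334))) = (57/2)/(-80231) + 550/((-(581 - 334))) = (57/2)*(-1/80231) + 550/((-1*247)) = -57/160462 + 550/(-247) = -57/160462 + 550*(-1/247) = -57/160462 - 550/247 = -88268179/39634114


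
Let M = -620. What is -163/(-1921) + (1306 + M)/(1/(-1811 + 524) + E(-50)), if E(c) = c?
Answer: -240789587/17659753 ≈ -13.635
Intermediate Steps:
-163/(-1921) + (1306 + M)/(1/(-1811 + 524) + E(-50)) = -163/(-1921) + (1306 - 620)/(1/(-1811 + 524) - 50) = -163*(-1/1921) + 686/(1/(-1287) - 50) = 163/1921 + 686/(-1/1287 - 50) = 163/1921 + 686/(-64351/1287) = 163/1921 + 686*(-1287/64351) = 163/1921 - 126126/9193 = -240789587/17659753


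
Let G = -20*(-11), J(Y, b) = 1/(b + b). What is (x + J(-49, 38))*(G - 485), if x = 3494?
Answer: -70369425/76 ≈ -9.2591e+5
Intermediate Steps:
J(Y, b) = 1/(2*b)
G = 220
(x + J(-49, 38))*(G - 485) = (3494 + (½)/38)*(220 - 485) = (3494 + (½)*(1/38))*(-265) = (3494 + 1/76)*(-265) = (265545/76)*(-265) = -70369425/76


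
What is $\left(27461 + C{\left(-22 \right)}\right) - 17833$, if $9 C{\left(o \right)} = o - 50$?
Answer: $9620$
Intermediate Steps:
$C{\left(o \right)} = - \frac{50}{9} + \frac{o}{9}$ ($C{\left(o \right)} = \frac{o - 50}{9} = \frac{-50 + o}{9} = - \frac{50}{9} + \frac{o}{9}$)
$\left(27461 + C{\left(-22 \right)}\right) - 17833 = \left(27461 + \left(- \frac{50}{9} + \frac{1}{9} \left(-22\right)\right)\right) - 17833 = \left(27461 - 8\right) - 17833 = 27453 - 17833 = 9620$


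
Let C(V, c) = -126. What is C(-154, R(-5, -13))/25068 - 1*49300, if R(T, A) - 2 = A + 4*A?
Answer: -205975421/4178 ≈ -49300.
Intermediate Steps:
R(T, A) = 2 + 5*A (R(T, A) = 2 + (A + 4*A) = 2 + 5*A)
C(-154, R(-5, -13))/25068 - 1*49300 = -126/25068 - 1*49300 = -126*1/25068 - 49300 = -21/4178 - 49300 = -205975421/4178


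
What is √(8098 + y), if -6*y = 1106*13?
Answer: √51315/3 ≈ 75.509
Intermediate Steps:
y = -7189/3 (y = -553*13/3 = -⅙*14378 = -7189/3 ≈ -2396.3)
√(8098 + y) = √(8098 - 7189/3) = √(17105/3) = √51315/3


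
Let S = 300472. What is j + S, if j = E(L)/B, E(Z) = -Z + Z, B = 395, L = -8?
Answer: 300472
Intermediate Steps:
E(Z) = 0
j = 0 (j = 0/395 = 0*(1/395) = 0)
j + S = 0 + 300472 = 300472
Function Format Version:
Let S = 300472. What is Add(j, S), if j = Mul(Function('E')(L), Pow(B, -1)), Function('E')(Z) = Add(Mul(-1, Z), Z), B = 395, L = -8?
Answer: 300472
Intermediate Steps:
Function('E')(Z) = 0
j = 0 (j = Mul(0, Pow(395, -1)) = Mul(0, Rational(1, 395)) = 0)
Add(j, S) = Add(0, 300472) = 300472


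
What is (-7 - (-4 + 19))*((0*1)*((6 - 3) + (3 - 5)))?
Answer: 0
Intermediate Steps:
(-7 - (-4 + 19))*((0*1)*((6 - 3) + (3 - 5))) = (-7 - 1*15)*(0*(3 - 2)) = (-7 - 15)*(0*1) = -22*0 = 0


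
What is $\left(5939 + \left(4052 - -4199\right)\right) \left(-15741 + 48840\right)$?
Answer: $469674810$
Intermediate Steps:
$\left(5939 + \left(4052 - -4199\right)\right) \left(-15741 + 48840\right) = \left(5939 + \left(4052 + 4199\right)\right) 33099 = \left(5939 + 8251\right) 33099 = 14190 \cdot 33099 = 469674810$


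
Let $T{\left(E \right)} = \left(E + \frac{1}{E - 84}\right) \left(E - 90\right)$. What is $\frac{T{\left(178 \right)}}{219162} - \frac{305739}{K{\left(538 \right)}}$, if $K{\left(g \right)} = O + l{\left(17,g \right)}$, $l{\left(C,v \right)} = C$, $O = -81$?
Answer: $\frac{1574673271937}{329619648} \approx 4777.2$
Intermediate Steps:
$T{\left(E \right)} = \left(-90 + E\right) \left(E + \frac{1}{-84 + E}\right)$ ($T{\left(E \right)} = \left(E + \frac{1}{-84 + E}\right) \left(-90 + E\right) = \left(-90 + E\right) \left(E + \frac{1}{-84 + E}\right)$)
$K{\left(g \right)} = -64$ ($K{\left(g \right)} = -81 + 17 = -64$)
$\frac{T{\left(178 \right)}}{219162} - \frac{305739}{K{\left(538 \right)}} = \frac{\frac{1}{-84 + 178} \left(-90 + 178^{3} - 174 \cdot 178^{2} + 7561 \cdot 178\right)}{219162} - \frac{305739}{-64} = \frac{-90 + 5639752 - 5513016 + 1345858}{94} \cdot \frac{1}{219162} - - \frac{305739}{64} = \frac{-90 + 5639752 - 5513016 + 1345858}{94} \cdot \frac{1}{219162} + \frac{305739}{64} = \frac{1}{94} \cdot 1472504 \cdot \frac{1}{219162} + \frac{305739}{64} = \frac{736252}{47} \cdot \frac{1}{219162} + \frac{305739}{64} = \frac{368126}{5150307} + \frac{305739}{64} = \frac{1574673271937}{329619648}$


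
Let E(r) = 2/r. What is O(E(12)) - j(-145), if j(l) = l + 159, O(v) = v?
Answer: -83/6 ≈ -13.833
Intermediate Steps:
j(l) = 159 + l
O(E(12)) - j(-145) = 2/12 - (159 - 145) = 2*(1/12) - 1*14 = ⅙ - 14 = -83/6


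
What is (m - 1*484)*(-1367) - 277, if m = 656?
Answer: -235401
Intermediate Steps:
(m - 1*484)*(-1367) - 277 = (656 - 1*484)*(-1367) - 277 = (656 - 484)*(-1367) - 277 = 172*(-1367) - 277 = -235124 - 277 = -235401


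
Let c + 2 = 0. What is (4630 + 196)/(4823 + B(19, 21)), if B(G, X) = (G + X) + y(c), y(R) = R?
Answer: 4826/4861 ≈ 0.99280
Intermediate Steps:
c = -2 (c = -2 + 0 = -2)
B(G, X) = -2 + G + X (B(G, X) = (G + X) - 2 = -2 + G + X)
(4630 + 196)/(4823 + B(19, 21)) = (4630 + 196)/(4823 + (-2 + 19 + 21)) = 4826/(4823 + 38) = 4826/4861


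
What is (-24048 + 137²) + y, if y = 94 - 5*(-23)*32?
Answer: -1505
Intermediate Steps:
y = 3774 (y = 94 + 115*32 = 94 + 3680 = 3774)
(-24048 + 137²) + y = (-24048 + 137²) + 3774 = (-24048 + 18769) + 3774 = -5279 + 3774 = -1505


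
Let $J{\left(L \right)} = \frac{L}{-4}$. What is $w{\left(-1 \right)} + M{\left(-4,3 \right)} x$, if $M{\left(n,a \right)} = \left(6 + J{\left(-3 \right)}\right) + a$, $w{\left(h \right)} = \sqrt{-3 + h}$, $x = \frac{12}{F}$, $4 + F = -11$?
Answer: $- \frac{39}{5} + 2 i \approx -7.8 + 2.0 i$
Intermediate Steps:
$F = -15$ ($F = -4 - 11 = -15$)
$J{\left(L \right)} = - \frac{L}{4}$ ($J{\left(L \right)} = L \left(- \frac{1}{4}\right) = - \frac{L}{4}$)
$x = - \frac{4}{5}$ ($x = \frac{12}{-15} = 12 \left(- \frac{1}{15}\right) = - \frac{4}{5} \approx -0.8$)
$M{\left(n,a \right)} = \frac{27}{4} + a$ ($M{\left(n,a \right)} = \left(6 - - \frac{3}{4}\right) + a = \left(6 + \frac{3}{4}\right) + a = \frac{27}{4} + a$)
$w{\left(-1 \right)} + M{\left(-4,3 \right)} x = \sqrt{-3 - 1} + \left(\frac{27}{4} + 3\right) \left(- \frac{4}{5}\right) = \sqrt{-4} + \frac{39}{4} \left(- \frac{4}{5}\right) = 2 i - \frac{39}{5} = - \frac{39}{5} + 2 i$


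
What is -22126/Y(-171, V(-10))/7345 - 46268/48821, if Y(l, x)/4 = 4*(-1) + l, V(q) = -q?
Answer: -9107950329/9654352750 ≈ -0.94340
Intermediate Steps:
Y(l, x) = -16 + 4*l (Y(l, x) = 4*(4*(-1) + l) = 4*(-4 + l) = -16 + 4*l)
-22126/Y(-171, V(-10))/7345 - 46268/48821 = -22126/(-16 + 4*(-171))/7345 - 46268/48821 = -22126/(-16 - 684)*(1/7345) - 46268*1/48821 = -22126/(-700)*(1/7345) - 46268/48821 = -22126*(-1/700)*(1/7345) - 46268/48821 = (11063/350)*(1/7345) - 46268/48821 = 851/197750 - 46268/48821 = -9107950329/9654352750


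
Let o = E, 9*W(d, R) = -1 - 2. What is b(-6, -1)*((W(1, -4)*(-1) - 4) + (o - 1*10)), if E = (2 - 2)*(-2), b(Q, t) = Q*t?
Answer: -82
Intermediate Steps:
W(d, R) = -⅓ (W(d, R) = (-1 - 2)/9 = (⅑)*(-3) = -⅓)
E = 0 (E = 0*(-2) = 0)
o = 0
b(-6, -1)*((W(1, -4)*(-1) - 4) + (o - 1*10)) = (-6*(-1))*((-⅓*(-1) - 4) + (0 - 1*10)) = 6*((⅓ - 4) + (0 - 10)) = 6*(-11/3 - 10) = 6*(-41/3) = -82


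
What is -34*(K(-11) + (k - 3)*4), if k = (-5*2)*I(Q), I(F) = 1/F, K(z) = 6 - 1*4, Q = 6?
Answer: 1700/3 ≈ 566.67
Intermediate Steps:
K(z) = 2 (K(z) = 6 - 4 = 2)
I(F) = 1/F
k = -5/3 (k = -5*2/6 = -10*⅙ = -5/3 ≈ -1.6667)
-34*(K(-11) + (k - 3)*4) = -34*(2 + (-5/3 - 3)*4) = -34*(2 - 14/3*4) = -34*(2 - 56/3) = -34*(-50/3) = 1700/3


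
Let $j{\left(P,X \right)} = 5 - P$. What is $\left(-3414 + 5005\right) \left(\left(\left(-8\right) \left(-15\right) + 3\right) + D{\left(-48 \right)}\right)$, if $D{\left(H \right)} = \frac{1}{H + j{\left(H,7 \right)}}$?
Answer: $\frac{980056}{5} \approx 1.9601 \cdot 10^{5}$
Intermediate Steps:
$D{\left(H \right)} = \frac{1}{5}$ ($D{\left(H \right)} = \frac{1}{H - \left(-5 + H\right)} = \frac{1}{5}$)
$\left(-3414 + 5005\right) \left(\left(\left(-8\right) \left(-15\right) + 3\right) + D{\left(-48 \right)}\right) = \left(-3414 + 5005\right) \left(\left(\left(-8\right) \left(-15\right) + 3\right) + \frac{1}{5}\right) = 1591 \left(\left(120 + 3\right) + \frac{1}{5}\right) = 1591 \left(123 + \frac{1}{5}\right) = 1591 \cdot \frac{616}{5} = \frac{980056}{5}$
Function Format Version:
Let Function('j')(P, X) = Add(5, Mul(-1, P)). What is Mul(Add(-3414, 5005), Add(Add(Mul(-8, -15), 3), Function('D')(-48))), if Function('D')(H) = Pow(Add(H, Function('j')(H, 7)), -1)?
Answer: Rational(980056, 5) ≈ 1.9601e+5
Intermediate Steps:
Function('D')(H) = Rational(1, 5) (Function('D')(H) = Pow(Add(H, Add(5, Mul(-1, H))), -1) = Pow(5, -1) = Rational(1, 5))
Mul(Add(-3414, 5005), Add(Add(Mul(-8, -15), 3), Function('D')(-48))) = Mul(Add(-3414, 5005), Add(Add(Mul(-8, -15), 3), Rational(1, 5))) = Mul(1591, Add(Add(120, 3), Rational(1, 5))) = Mul(1591, Add(123, Rational(1, 5))) = Mul(1591, Rational(616, 5)) = Rational(980056, 5)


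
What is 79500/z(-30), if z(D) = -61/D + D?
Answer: -2385000/839 ≈ -2842.7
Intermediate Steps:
z(D) = D - 61/D
79500/z(-30) = 79500/(-30 - 61/(-30)) = 79500/(-30 - 61*(-1/30)) = 79500/(-30 + 61/30) = 79500/(-839/30) = 79500*(-30/839) = -2385000/839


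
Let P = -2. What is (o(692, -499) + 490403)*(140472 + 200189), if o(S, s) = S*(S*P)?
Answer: -159199401825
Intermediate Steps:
o(S, s) = -2*S² (o(S, s) = S*(S*(-2)) = S*(-2*S) = -2*S²)
(o(692, -499) + 490403)*(140472 + 200189) = (-2*692² + 490403)*(140472 + 200189) = (-2*478864 + 490403)*340661 = (-957728 + 490403)*340661 = -467325*340661 = -159199401825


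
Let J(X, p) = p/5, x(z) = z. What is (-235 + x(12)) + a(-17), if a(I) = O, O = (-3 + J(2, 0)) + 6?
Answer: -220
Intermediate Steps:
J(X, p) = p/5 (J(X, p) = p*(⅕) = p/5)
O = 3 (O = (-3 + (⅕)*0) + 6 = (-3 + 0) + 6 = -3 + 6 = 3)
a(I) = 3
(-235 + x(12)) + a(-17) = (-235 + 12) + 3 = -223 + 3 = -220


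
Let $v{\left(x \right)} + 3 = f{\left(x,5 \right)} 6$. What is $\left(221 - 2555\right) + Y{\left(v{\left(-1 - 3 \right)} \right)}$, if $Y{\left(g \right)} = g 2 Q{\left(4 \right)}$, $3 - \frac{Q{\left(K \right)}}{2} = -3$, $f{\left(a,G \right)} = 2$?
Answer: $-2118$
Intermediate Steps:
$v{\left(x \right)} = 9$ ($v{\left(x \right)} = -3 + 2 \cdot 6 = -3 + 12 = 9$)
$Q{\left(K \right)} = 12$ ($Q{\left(K \right)} = 6 - -6 = 6 + 6 = 12$)
$Y{\left(g \right)} = 24 g$ ($Y{\left(g \right)} = g 2 \cdot 12 = 2 g 12 = 24 g$)
$\left(221 - 2555\right) + Y{\left(v{\left(-1 - 3 \right)} \right)} = \left(221 - 2555\right) + 24 \cdot 9 = -2334 + 216 = -2118$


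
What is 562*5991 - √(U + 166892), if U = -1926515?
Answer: 3366942 - I*√1759623 ≈ 3.3669e+6 - 1326.5*I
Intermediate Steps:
562*5991 - √(U + 166892) = 562*5991 - √(-1926515 + 166892) = 3366942 - √(-1759623) = 3366942 - I*√1759623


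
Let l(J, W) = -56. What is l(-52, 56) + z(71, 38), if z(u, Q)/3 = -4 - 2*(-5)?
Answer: -38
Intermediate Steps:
z(u, Q) = 18 (z(u, Q) = 3*(-4 - 2*(-5)) = 3*(-4 + 10) = 3*6 = 18)
l(-52, 56) + z(71, 38) = -56 + 18 = -38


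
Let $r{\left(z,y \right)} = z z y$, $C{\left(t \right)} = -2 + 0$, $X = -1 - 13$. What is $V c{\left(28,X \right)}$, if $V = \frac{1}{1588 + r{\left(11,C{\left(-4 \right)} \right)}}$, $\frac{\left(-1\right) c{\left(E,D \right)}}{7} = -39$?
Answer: $\frac{273}{1346} \approx 0.20282$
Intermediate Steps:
$X = -14$
$c{\left(E,D \right)} = 273$ ($c{\left(E,D \right)} = \left(-7\right) \left(-39\right) = 273$)
$C{\left(t \right)} = -2$
$r{\left(z,y \right)} = y z^{2}$ ($r{\left(z,y \right)} = z y z = y z^{2}$)
$V = \frac{1}{1346}$ ($V = \frac{1}{1588 - 2 \cdot 11^{2}} = \frac{1}{1588 - 242} = \frac{1}{1346} \approx 0.00074294$)
$V c{\left(28,X \right)} = \frac{1}{1346} \cdot 273 = \frac{273}{1346}$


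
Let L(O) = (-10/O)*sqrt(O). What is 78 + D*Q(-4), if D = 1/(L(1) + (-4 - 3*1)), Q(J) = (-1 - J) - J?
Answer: 1319/17 ≈ 77.588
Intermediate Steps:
L(O) = -10/sqrt(O)
Q(J) = -1 - 2*J
D = -1/17 (D = 1/(-10/sqrt(1) + (-4 - 3*1)) = 1/(-10*1 + (-4 - 3)) = 1/(-10 - 7) = 1/(-17) = -1/17 ≈ -0.058824)
78 + D*Q(-4) = 78 - (-1 - 2*(-4))/17 = 78 - (-1 + 8)/17 = 78 - 1/17*7 = 78 - 7/17 = 1319/17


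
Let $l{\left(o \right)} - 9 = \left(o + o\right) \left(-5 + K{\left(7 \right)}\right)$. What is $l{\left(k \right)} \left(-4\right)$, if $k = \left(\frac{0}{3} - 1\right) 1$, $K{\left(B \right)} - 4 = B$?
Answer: $12$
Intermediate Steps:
$K{\left(B \right)} = 4 + B$
$k = -1$ ($k = \left(0 \cdot \frac{1}{3} - 1\right) 1 = \left(0 - 1\right) 1 = \left(-1\right) 1 = -1$)
$l{\left(o \right)} = 9 + 12 o$ ($l{\left(o \right)} = 9 + \left(o + o\right) \left(-5 + \left(4 + 7\right)\right) = 9 + 2 o \left(-5 + 11\right) = 9 + 2 o 6 = 9 + 12 o$)
$l{\left(k \right)} \left(-4\right) = \left(9 + 12 \left(-1\right)\right) \left(-4\right) = \left(9 - 12\right) \left(-4\right) = \left(-3\right) \left(-4\right) = 12$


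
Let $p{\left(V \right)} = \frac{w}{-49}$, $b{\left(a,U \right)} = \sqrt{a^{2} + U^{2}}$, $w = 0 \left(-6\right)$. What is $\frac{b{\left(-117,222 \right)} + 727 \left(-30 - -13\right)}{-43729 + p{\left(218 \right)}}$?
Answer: $\frac{12359}{43729} - \frac{3 \sqrt{6997}}{43729} \approx 0.27689$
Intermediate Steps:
$w = 0$
$b{\left(a,U \right)} = \sqrt{U^{2} + a^{2}}$
$p{\left(V \right)} = 0$ ($p{\left(V \right)} = \frac{0}{-49} = 0 \left(- \frac{1}{49}\right) = 0$)
$\frac{b{\left(-117,222 \right)} + 727 \left(-30 - -13\right)}{-43729 + p{\left(218 \right)}} = \frac{\sqrt{222^{2} + \left(-117\right)^{2}} + 727 \left(-30 - -13\right)}{-43729 + 0} = \frac{\sqrt{49284 + 13689} + 727 \left(-30 + 13\right)}{-43729} = \left(\sqrt{62973} + 727 \left(-17\right)\right) \left(- \frac{1}{43729}\right) = \left(3 \sqrt{6997} - 12359\right) \left(- \frac{1}{43729}\right) = \left(-12359 + 3 \sqrt{6997}\right) \left(- \frac{1}{43729}\right) = \frac{12359}{43729} - \frac{3 \sqrt{6997}}{43729}$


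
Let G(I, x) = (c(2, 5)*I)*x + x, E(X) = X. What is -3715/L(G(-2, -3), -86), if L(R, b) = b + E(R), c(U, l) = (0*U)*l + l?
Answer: 3715/59 ≈ 62.966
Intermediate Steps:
c(U, l) = l (c(U, l) = 0*l + l = 0 + l = l)
G(I, x) = x + 5*I*x (G(I, x) = (5*I)*x + x = 5*I*x + x = x + 5*I*x)
L(R, b) = R + b (L(R, b) = b + R = R + b)
-3715/L(G(-2, -3), -86) = -3715/(-3*(1 + 5*(-2)) - 86) = -3715/(-3*(1 - 10) - 86) = -3715/(-3*(-9) - 86) = -3715/(27 - 86) = -3715/(-59) = -3715*(-1/59) = 3715/59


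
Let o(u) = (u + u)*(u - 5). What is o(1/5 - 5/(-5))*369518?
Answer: -84250104/25 ≈ -3.3700e+6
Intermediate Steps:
o(u) = 2*u*(-5 + u) (o(u) = (2*u)*(-5 + u) = 2*u*(-5 + u))
o(1/5 - 5/(-5))*369518 = (2*(1/5 - 5/(-5))*(-5 + (1/5 - 5/(-5))))*369518 = (2*(1*(1/5) - 5*(-1/5))*(-5 + (1*(1/5) - 5*(-1/5))))*369518 = (2*(1/5 + 1)*(-5 + (1/5 + 1)))*369518 = (2*(6/5)*(-5 + 6/5))*369518 = (2*(6/5)*(-19/5))*369518 = -228/25*369518 = -84250104/25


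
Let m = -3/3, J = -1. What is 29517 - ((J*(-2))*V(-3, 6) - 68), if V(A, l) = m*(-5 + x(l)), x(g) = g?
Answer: 29587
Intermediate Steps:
m = -1 (m = -3*1/3 = -1)
V(A, l) = 5 - l (V(A, l) = -(-5 + l) = 5 - l)
29517 - ((J*(-2))*V(-3, 6) - 68) = 29517 - ((-1*(-2))*(5 - 1*6) - 68) = 29517 - (2*(5 - 6) - 68) = 29517 - (2*(-1) - 68) = 29517 - (-2 - 68) = 29517 - 1*(-70) = 29517 + 70 = 29587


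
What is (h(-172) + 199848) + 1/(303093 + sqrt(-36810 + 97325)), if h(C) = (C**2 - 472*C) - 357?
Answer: 4071719716590257/13123615162 - sqrt(1235)/13123615162 ≈ 3.1026e+5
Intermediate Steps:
h(C) = -357 + C**2 - 472*C
(h(-172) + 199848) + 1/(303093 + sqrt(-36810 + 97325)) = ((-357 + (-172)**2 - 472*(-172)) + 199848) + 1/(303093 + sqrt(-36810 + 97325)) = ((-357 + 29584 + 81184) + 199848) + 1/(303093 + sqrt(60515)) = (110411 + 199848) + 1/(303093 + 7*sqrt(1235)) = 310259 + 1/(303093 + 7*sqrt(1235))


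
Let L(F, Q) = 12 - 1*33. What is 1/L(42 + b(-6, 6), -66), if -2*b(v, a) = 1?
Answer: -1/21 ≈ -0.047619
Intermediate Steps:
b(v, a) = -½ (b(v, a) = -½*1 = -½)
L(F, Q) = -21 (L(F, Q) = 12 - 33 = -21)
1/L(42 + b(-6, 6), -66) = 1/(-21) = -1/21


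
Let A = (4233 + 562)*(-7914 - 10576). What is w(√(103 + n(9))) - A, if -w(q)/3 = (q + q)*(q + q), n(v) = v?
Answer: 88658206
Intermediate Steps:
w(q) = -12*q² (w(q) = -3*(q + q)*(q + q) = -3*2*q*2*q = -12*q²)
A = -88659550 (A = 4795*(-18490) = -88659550)
w(√(103 + n(9))) - A = -12*(√(103 + 9))² - 1*(-88659550) = -12*(√112)² + 88659550 = -12*(4*√7)² + 88659550 = -12*112 + 88659550 = -1344 + 88659550 = 88658206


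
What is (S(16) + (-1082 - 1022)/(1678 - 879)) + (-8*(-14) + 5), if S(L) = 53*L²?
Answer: 10932211/799 ≈ 13682.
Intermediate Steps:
(S(16) + (-1082 - 1022)/(1678 - 879)) + (-8*(-14) + 5) = (53*16² + (-1082 - 1022)/(1678 - 879)) + (-8*(-14) + 5) = (53*256 - 2104/799) + (112 + 5) = (13568 - 2104*1/799) + 117 = (13568 - 2104/799) + 117 = 10838728/799 + 117 = 10932211/799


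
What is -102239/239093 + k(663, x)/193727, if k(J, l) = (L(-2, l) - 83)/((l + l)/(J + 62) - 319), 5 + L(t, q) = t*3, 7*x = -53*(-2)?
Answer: -32060851733277239/74976794513330643 ≈ -0.42761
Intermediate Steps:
x = 106/7 (x = (-53*(-2))/7 = (1/7)*106 = 106/7 ≈ 15.143)
L(t, q) = -5 + 3*t (L(t, q) = -5 + t*3 = -5 + 3*t)
k(J, l) = -94/(-319 + 2*l/(62 + J)) (k(J, l) = ((-5 + 3*(-2)) - 83)/((l + l)/(J + 62) - 319) = ((-5 - 6) - 83)/((2*l)/(62 + J) - 319) = (-11 - 83)/(2*l/(62 + J) - 319) = -94/(-319 + 2*l/(62 + J)))
-102239/239093 + k(663, x)/193727 = -102239/239093 + (94*(62 + 663)/(19778 - 2*106/7 + 319*663))/193727 = -102239*1/239093 + (94*725/(19778 - 212/7 + 211497))*(1/193727) = -102239/239093 + (94*725/(1618713/7))*(1/193727) = -102239/239093 + (94*(7/1618713)*725)*(1/193727) = -102239/239093 + (477050/1618713)*(1/193727) = -102239/239093 + 477050/313588413351 = -32060851733277239/74976794513330643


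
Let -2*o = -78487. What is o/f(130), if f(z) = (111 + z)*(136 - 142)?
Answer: -78487/2892 ≈ -27.139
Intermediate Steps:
o = 78487/2 (o = -½*(-78487) = 78487/2 ≈ 39244.)
f(z) = -666 - 6*z (f(z) = (111 + z)*(-6) = -666 - 6*z)
o/f(130) = 78487/(2*(-666 - 6*130)) = 78487/(2*(-666 - 780)) = (78487/2)/(-1446) = (78487/2)*(-1/1446) = -78487/2892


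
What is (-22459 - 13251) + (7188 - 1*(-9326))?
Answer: -19196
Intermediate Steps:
(-22459 - 13251) + (7188 - 1*(-9326)) = -35710 + (7188 + 9326) = -35710 + 16514 = -19196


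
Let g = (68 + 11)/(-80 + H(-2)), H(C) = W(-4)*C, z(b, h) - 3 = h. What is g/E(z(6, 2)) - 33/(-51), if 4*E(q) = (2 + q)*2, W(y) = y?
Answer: 1429/4284 ≈ 0.33357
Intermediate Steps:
z(b, h) = 3 + h
E(q) = 1 + q/2 (E(q) = ((2 + q)*2)/4 = (4 + 2*q)/4 = 1 + q/2)
H(C) = -4*C
g = -79/72 (g = (68 + 11)/(-80 - 4*(-2)) = 79/(-80 + 8) = 79/(-72) = 79*(-1/72) = -79/72 ≈ -1.0972)
g/E(z(6, 2)) - 33/(-51) = -79/(72*(1 + (3 + 2)/2)) - 33/(-51) = -79/(72*(1 + (½)*5)) - 33*(-1/51) = -79/(72*(1 + 5/2)) + 11/17 = -79/(72*7/2) + 11/17 = -79/72*2/7 + 11/17 = -79/252 + 11/17 = 1429/4284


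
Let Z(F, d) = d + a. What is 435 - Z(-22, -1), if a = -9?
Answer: 445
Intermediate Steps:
Z(F, d) = -9 + d (Z(F, d) = d - 9 = -9 + d)
435 - Z(-22, -1) = 435 - (-9 - 1) = 435 - 1*(-10) = 435 + 10 = 445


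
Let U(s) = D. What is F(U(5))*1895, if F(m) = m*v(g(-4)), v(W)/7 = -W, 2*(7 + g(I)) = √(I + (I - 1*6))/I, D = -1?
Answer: -92855 - 13265*I*√14/8 ≈ -92855.0 - 6204.1*I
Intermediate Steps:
U(s) = -1
g(I) = -7 + √(-6 + 2*I)/(2*I) (g(I) = -7 + (√(I + (I - 1*6))/I)/2 = -7 + (√(I + (I - 6))/I)/2 = -7 + (√(I + (-6 + I))/I)/2 = -7 + (√(-6 + 2*I)/I)/2 = -7 + √(-6 + 2*I)/(2*I))
v(W) = -7*W (v(W) = 7*(-W) = -7*W)
F(m) = m*(49 + 7*I*√14/8) (F(m) = m*(-7*(-7 + (½)*√(-6 + 2*(-4))/(-4))) = m*(-7*(-7 + (½)*(-¼)*√(-6 - 8))) = m*(-7*(-7 + (½)*(-¼)*√(-14))) = m*(-7*(-7 + (½)*(-¼)*(I*√14))) = m*(-7*(-7 - I*√14/8)) = m*(49 + 7*I*√14/8))
F(U(5))*1895 = ((7/8)*(-1)*(56 + I*√14))*1895 = (-49 - 7*I*√14/8)*1895 = -92855 - 13265*I*√14/8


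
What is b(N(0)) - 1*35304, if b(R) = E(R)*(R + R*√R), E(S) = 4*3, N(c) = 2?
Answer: -35280 + 24*√2 ≈ -35246.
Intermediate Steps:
E(S) = 12
b(R) = 12*R + 12*R^(3/2) (b(R) = 12*(R + R*√R) = 12*(R + R^(3/2)) = 12*R + 12*R^(3/2))
b(N(0)) - 1*35304 = (12*2 + 12*2^(3/2)) - 1*35304 = (24 + 12*(2*√2)) - 35304 = (24 + 24*√2) - 35304 = -35280 + 24*√2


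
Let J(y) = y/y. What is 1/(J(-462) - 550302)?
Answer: -1/550301 ≈ -1.8172e-6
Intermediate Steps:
J(y) = 1
1/(J(-462) - 550302) = 1/(1 - 550302) = 1/(-550301) = -1/550301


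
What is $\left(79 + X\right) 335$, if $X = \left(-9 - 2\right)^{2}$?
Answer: $67000$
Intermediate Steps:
$X = 121$ ($X = \left(-11\right)^{2} = 121$)
$\left(79 + X\right) 335 = \left(79 + 121\right) 335 = 200 \cdot 335 = 67000$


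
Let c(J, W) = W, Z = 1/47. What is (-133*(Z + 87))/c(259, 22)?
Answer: -271985/517 ≈ -526.08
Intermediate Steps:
Z = 1/47 ≈ 0.021277
(-133*(Z + 87))/c(259, 22) = -133*(1/47 + 87)/22 = -133*4090/47*(1/22) = -543970/47*1/22 = -271985/517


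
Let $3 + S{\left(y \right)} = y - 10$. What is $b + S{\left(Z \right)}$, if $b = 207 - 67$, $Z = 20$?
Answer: $147$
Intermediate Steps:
$S{\left(y \right)} = -13 + y$ ($S{\left(y \right)} = -3 + \left(y - 10\right) = -3 + \left(-10 + y\right) = -13 + y$)
$b = 140$ ($b = 207 - 67 = 140$)
$b + S{\left(Z \right)} = 140 + \left(-13 + 20\right) = 140 + 7 = 147$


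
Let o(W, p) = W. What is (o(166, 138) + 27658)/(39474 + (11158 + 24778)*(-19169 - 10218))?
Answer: -13912/528005879 ≈ -2.6348e-5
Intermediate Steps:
(o(166, 138) + 27658)/(39474 + (11158 + 24778)*(-19169 - 10218)) = (166 + 27658)/(39474 + (11158 + 24778)*(-19169 - 10218)) = 27824/(39474 + 35936*(-29387)) = 27824/(39474 - 1056051232) = 27824/(-1056011758) = 27824*(-1/1056011758) = -13912/528005879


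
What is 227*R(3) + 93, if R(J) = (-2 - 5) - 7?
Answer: -3085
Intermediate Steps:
R(J) = -14 (R(J) = -7 - 7 = -14)
227*R(3) + 93 = 227*(-14) + 93 = -3178 + 93 = -3085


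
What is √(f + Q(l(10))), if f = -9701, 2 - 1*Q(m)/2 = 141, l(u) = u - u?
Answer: I*√9979 ≈ 99.895*I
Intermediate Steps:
l(u) = 0
Q(m) = -278 (Q(m) = 4 - 2*141 = 4 - 282 = -278)
√(f + Q(l(10))) = √(-9701 - 278) = √(-9979) = I*√9979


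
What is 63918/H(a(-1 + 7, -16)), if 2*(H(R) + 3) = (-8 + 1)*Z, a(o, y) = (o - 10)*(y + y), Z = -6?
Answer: 3551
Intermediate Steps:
a(o, y) = 2*y*(-10 + o) (a(o, y) = (-10 + o)*(2*y) = 2*y*(-10 + o))
H(R) = 18 (H(R) = -3 + ((-8 + 1)*(-6))/2 = -3 + (-7*(-6))/2 = -3 + (½)*42 = -3 + 21 = 18)
63918/H(a(-1 + 7, -16)) = 63918/18 = 63918*(1/18) = 3551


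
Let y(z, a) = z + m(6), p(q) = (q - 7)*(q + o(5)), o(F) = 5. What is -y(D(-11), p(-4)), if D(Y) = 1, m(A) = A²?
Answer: -37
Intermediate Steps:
p(q) = (-7 + q)*(5 + q) (p(q) = (q - 7)*(q + 5) = (-7 + q)*(5 + q))
y(z, a) = 36 + z (y(z, a) = z + 6² = z + 36 = 36 + z)
-y(D(-11), p(-4)) = -(36 + 1) = -1*37 = -37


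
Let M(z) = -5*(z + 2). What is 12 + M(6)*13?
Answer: -508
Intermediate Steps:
M(z) = -10 - 5*z (M(z) = -5*(2 + z) = -10 - 5*z)
12 + M(6)*13 = 12 + (-10 - 5*6)*13 = 12 + (-10 - 30)*13 = 12 - 40*13 = 12 - 520 = -508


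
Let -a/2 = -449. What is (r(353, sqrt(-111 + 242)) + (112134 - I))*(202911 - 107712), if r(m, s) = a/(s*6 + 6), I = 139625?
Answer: -26172253099/10 + 1096009*sqrt(131)/10 ≈ -2.6160e+9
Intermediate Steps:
a = 898 (a = -2*(-449) = 898)
r(m, s) = 898/(6 + 6*s) (r(m, s) = 898/(s*6 + 6) = 898/(6*s + 6) = 898/(6 + 6*s))
(r(353, sqrt(-111 + 242)) + (112134 - I))*(202911 - 107712) = (449/(3*(1 + sqrt(-111 + 242))) + (112134 - 1*139625))*(202911 - 107712) = (449/(3*(1 + sqrt(131))) + (112134 - 139625))*95199 = (449/(3*(1 + sqrt(131))) - 27491)*95199 = (-27491 + 449/(3*(1 + sqrt(131))))*95199 = -2617115709 + 14248117/(1 + sqrt(131))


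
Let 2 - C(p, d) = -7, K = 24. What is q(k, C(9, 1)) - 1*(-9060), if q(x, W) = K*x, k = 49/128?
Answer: 145107/16 ≈ 9069.2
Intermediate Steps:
C(p, d) = 9 (C(p, d) = 2 - 1*(-7) = 2 + 7 = 9)
k = 49/128 (k = 49*(1/128) = 49/128 ≈ 0.38281)
q(x, W) = 24*x
q(k, C(9, 1)) - 1*(-9060) = 24*(49/128) - 1*(-9060) = 147/16 + 9060 = 145107/16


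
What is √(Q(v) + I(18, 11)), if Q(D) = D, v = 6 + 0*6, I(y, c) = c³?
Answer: √1337 ≈ 36.565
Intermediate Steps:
v = 6 (v = 6 + 0 = 6)
√(Q(v) + I(18, 11)) = √(6 + 11³) = √(6 + 1331) = √1337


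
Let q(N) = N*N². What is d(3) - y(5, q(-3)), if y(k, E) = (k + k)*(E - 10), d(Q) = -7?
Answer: 363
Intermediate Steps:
q(N) = N³
y(k, E) = 2*k*(-10 + E) (y(k, E) = (2*k)*(-10 + E) = 2*k*(-10 + E))
d(3) - y(5, q(-3)) = -7 - 2*5*(-10 + (-3)³) = -7 - 2*5*(-10 - 27) = -7 - 2*5*(-37) = -7 - 1*(-370) = -7 + 370 = 363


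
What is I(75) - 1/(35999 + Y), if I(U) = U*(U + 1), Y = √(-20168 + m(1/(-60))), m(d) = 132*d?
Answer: 36934522699205/6479740856 + I*√504255/6479740856 ≈ 5700.0 + 1.0959e-7*I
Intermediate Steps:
Y = I*√504255/5 (Y = √(-20168 + 132/(-60)) = √(-20168 + 132*(-1/60)) = √(-20168 - 11/5) = √(-100851/5) = I*√504255/5 ≈ 142.02*I)
I(U) = U*(1 + U)
I(75) - 1/(35999 + Y) = 75*(1 + 75) - 1/(35999 + I*√504255/5) = 75*76 - 1/(35999 + I*√504255/5) = 5700 - 1/(35999 + I*√504255/5)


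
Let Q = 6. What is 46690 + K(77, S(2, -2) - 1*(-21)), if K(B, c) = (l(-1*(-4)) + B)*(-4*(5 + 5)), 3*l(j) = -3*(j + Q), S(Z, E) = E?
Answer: 44010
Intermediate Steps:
l(j) = -6 - j (l(j) = (-3*(j + 6))/3 = (-3*(6 + j))/3 = (-18 - 3*j)/3 = -6 - j)
K(B, c) = 400 - 40*B (K(B, c) = ((-6 - (-1)*(-4)) + B)*(-4*(5 + 5)) = ((-6 - 1*4) + B)*(-4*10) = ((-6 - 4) + B)*(-40) = (-10 + B)*(-40) = 400 - 40*B)
46690 + K(77, S(2, -2) - 1*(-21)) = 46690 + (400 - 40*77) = 46690 + (400 - 3080) = 46690 - 2680 = 44010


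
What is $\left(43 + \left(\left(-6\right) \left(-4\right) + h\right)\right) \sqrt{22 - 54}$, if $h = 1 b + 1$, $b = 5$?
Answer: $292 i \sqrt{2} \approx 412.95 i$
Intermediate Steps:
$h = 6$ ($h = 1 \cdot 5 + 1 = 5 + 1 = 6$)
$\left(43 + \left(\left(-6\right) \left(-4\right) + h\right)\right) \sqrt{22 - 54} = \left(43 + \left(\left(-6\right) \left(-4\right) + 6\right)\right) \sqrt{22 - 54} = \left(43 + \left(24 + 6\right)\right) \sqrt{-32} = \left(43 + 30\right) 4 i \sqrt{2} = 73 \cdot 4 i \sqrt{2} = 292 i \sqrt{2}$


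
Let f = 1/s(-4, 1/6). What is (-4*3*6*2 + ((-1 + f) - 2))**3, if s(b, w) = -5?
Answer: -398688256/125 ≈ -3.1895e+6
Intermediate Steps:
f = -1/5 (f = 1/(-5) = -1/5 ≈ -0.20000)
(-4*3*6*2 + ((-1 + f) - 2))**3 = (-4*3*6*2 + ((-1 - 1/5) - 2))**3 = (-72*2 + (-6/5 - 2))**3 = (-4*36 - 16/5)**3 = (-144 - 16/5)**3 = (-736/5)**3 = -398688256/125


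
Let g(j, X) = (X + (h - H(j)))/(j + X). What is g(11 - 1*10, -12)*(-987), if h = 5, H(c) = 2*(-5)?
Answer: 2961/11 ≈ 269.18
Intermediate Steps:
H(c) = -10
g(j, X) = (15 + X)/(X + j) (g(j, X) = (X + (5 - 1*(-10)))/(j + X) = (X + (5 + 10))/(X + j) = (X + 15)/(X + j) = (15 + X)/(X + j))
g(11 - 1*10, -12)*(-987) = ((15 - 12)/(-12 + (11 - 1*10)))*(-987) = (3/(-12 + (11 - 10)))*(-987) = (3/(-12 + 1))*(-987) = (3/(-11))*(-987) = -1/11*3*(-987) = -3/11*(-987) = 2961/11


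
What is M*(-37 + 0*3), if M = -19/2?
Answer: 703/2 ≈ 351.50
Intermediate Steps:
M = -19/2 (M = -19*½ = -19/2 ≈ -9.5000)
M*(-37 + 0*3) = -19*(-37 + 0*3)/2 = -19*(-37 + 0)/2 = -19/2*(-37) = 703/2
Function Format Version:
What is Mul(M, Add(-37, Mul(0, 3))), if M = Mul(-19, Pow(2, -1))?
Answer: Rational(703, 2) ≈ 351.50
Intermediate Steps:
M = Rational(-19, 2) (M = Mul(-19, Rational(1, 2)) = Rational(-19, 2) ≈ -9.5000)
Mul(M, Add(-37, Mul(0, 3))) = Mul(Rational(-19, 2), Add(-37, Mul(0, 3))) = Mul(Rational(-19, 2), Add(-37, 0)) = Mul(Rational(-19, 2), -37) = Rational(703, 2)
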